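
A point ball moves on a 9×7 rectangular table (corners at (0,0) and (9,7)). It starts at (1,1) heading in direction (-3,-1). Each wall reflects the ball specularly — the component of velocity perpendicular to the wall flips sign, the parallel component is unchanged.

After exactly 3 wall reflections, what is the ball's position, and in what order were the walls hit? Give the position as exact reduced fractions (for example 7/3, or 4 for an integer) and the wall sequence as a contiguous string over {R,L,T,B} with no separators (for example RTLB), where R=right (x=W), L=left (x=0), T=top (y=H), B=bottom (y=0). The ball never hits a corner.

Final position: (9,7/3)
Wall sequence: LBR

1. t=1/3 → L at (0,2/3); v=(3,-1)
2. t=2/3 → B at (2,0); v=(3,1)
3. t=7/3 → R at (9,7/3); v=(-3,1)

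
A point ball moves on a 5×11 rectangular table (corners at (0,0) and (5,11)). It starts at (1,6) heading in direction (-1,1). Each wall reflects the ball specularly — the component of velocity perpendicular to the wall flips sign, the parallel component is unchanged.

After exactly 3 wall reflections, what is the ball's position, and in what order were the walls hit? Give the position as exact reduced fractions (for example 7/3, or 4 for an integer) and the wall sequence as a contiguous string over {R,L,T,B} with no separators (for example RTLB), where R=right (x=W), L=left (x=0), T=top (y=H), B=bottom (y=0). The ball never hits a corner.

1. t=1 → L at (0,7); v=(1,1)
2. t=4 → T at (4,11); v=(1,-1)
3. t=1 → R at (5,10); v=(-1,-1)

Final position: (5,10)
Wall sequence: LTR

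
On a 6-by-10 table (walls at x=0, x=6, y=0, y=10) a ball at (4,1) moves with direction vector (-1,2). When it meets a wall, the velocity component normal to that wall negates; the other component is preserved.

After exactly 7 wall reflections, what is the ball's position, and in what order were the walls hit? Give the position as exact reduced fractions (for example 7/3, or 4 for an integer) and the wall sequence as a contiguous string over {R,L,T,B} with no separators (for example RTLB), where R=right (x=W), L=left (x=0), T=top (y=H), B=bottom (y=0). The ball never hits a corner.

1. t=4 → L at (0,9); v=(1,2)
2. t=1/2 → T at (1/2,10); v=(1,-2)
3. t=5 → B at (11/2,0); v=(1,2)
4. t=1/2 → R at (6,1); v=(-1,2)
5. t=9/2 → T at (3/2,10); v=(-1,-2)
6. t=3/2 → L at (0,7); v=(1,-2)
7. t=7/2 → B at (7/2,0); v=(1,2)

Final position: (7/2,0)
Wall sequence: LTBRTLB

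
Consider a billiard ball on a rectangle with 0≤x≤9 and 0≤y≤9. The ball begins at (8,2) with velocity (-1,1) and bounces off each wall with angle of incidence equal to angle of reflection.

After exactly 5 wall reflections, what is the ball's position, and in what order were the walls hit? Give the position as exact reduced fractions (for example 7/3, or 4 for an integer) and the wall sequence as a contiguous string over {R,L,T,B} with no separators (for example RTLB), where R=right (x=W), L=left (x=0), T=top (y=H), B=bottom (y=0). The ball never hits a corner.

1. t=7 → T at (1,9); v=(-1,-1)
2. t=1 → L at (0,8); v=(1,-1)
3. t=8 → B at (8,0); v=(1,1)
4. t=1 → R at (9,1); v=(-1,1)
5. t=8 → T at (1,9); v=(-1,-1)

Final position: (1,9)
Wall sequence: TLBRT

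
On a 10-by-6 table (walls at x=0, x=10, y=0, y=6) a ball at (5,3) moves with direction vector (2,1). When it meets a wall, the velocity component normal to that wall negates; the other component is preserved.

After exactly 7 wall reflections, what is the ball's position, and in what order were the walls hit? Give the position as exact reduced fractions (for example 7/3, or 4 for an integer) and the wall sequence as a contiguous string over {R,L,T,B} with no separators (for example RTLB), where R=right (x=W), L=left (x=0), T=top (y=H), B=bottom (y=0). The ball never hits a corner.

1. t=5/2 → R at (10,11/2); v=(-2,1)
2. t=1/2 → T at (9,6); v=(-2,-1)
3. t=9/2 → L at (0,3/2); v=(2,-1)
4. t=3/2 → B at (3,0); v=(2,1)
5. t=7/2 → R at (10,7/2); v=(-2,1)
6. t=5/2 → T at (5,6); v=(-2,-1)
7. t=5/2 → L at (0,7/2); v=(2,-1)

Final position: (0,7/2)
Wall sequence: RTLBRTL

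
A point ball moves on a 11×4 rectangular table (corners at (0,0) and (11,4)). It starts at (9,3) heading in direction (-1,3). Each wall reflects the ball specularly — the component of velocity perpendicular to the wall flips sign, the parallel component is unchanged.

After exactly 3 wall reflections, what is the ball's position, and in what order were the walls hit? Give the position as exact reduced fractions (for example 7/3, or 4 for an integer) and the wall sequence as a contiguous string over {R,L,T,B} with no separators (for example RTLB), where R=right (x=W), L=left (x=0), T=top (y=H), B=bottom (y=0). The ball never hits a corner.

1. t=1/3 → T at (26/3,4); v=(-1,-3)
2. t=4/3 → B at (22/3,0); v=(-1,3)
3. t=4/3 → T at (6,4); v=(-1,-3)

Final position: (6,4)
Wall sequence: TBT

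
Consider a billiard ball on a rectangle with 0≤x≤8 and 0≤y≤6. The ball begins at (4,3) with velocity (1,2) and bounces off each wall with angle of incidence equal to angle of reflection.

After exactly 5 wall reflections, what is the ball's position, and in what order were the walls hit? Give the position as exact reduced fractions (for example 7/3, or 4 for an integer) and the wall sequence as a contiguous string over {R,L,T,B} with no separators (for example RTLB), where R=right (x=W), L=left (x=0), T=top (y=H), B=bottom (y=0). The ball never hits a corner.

Final position: (3/2,0)
Wall sequence: TRBTB

1. t=3/2 → T at (11/2,6); v=(1,-2)
2. t=5/2 → R at (8,1); v=(-1,-2)
3. t=1/2 → B at (15/2,0); v=(-1,2)
4. t=3 → T at (9/2,6); v=(-1,-2)
5. t=3 → B at (3/2,0); v=(-1,2)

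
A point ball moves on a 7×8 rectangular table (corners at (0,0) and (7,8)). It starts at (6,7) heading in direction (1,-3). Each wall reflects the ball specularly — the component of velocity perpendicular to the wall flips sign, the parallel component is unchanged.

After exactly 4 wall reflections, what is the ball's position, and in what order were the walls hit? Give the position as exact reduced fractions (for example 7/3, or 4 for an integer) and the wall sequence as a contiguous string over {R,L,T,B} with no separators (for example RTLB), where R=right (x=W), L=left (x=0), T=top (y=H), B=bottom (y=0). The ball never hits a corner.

1. t=1 → R at (7,4); v=(-1,-3)
2. t=4/3 → B at (17/3,0); v=(-1,3)
3. t=8/3 → T at (3,8); v=(-1,-3)
4. t=8/3 → B at (1/3,0); v=(-1,3)

Final position: (1/3,0)
Wall sequence: RBTB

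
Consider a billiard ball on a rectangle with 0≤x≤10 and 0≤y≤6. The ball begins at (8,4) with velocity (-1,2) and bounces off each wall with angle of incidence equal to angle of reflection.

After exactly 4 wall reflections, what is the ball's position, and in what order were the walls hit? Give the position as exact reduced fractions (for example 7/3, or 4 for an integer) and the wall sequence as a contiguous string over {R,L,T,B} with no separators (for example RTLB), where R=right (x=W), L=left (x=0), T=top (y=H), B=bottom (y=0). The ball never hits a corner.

Final position: (0,4)
Wall sequence: TBTL

1. t=1 → T at (7,6); v=(-1,-2)
2. t=3 → B at (4,0); v=(-1,2)
3. t=3 → T at (1,6); v=(-1,-2)
4. t=1 → L at (0,4); v=(1,-2)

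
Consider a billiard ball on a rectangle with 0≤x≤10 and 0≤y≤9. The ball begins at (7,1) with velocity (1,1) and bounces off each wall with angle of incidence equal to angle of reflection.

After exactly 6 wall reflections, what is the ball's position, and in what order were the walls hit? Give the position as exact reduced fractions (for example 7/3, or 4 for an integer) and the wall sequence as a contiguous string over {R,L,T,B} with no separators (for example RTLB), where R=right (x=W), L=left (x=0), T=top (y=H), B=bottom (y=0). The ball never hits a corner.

1. t=3 → R at (10,4); v=(-1,1)
2. t=5 → T at (5,9); v=(-1,-1)
3. t=5 → L at (0,4); v=(1,-1)
4. t=4 → B at (4,0); v=(1,1)
5. t=6 → R at (10,6); v=(-1,1)
6. t=3 → T at (7,9); v=(-1,-1)

Final position: (7,9)
Wall sequence: RTLBRT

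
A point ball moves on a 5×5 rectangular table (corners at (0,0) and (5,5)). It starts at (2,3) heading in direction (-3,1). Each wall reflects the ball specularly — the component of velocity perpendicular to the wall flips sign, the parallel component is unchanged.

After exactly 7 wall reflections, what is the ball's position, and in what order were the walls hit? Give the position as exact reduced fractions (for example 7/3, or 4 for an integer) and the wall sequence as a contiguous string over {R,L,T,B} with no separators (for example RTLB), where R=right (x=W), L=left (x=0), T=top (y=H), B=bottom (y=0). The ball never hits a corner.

1. t=2/3 → L at (0,11/3); v=(3,1)
2. t=4/3 → T at (4,5); v=(3,-1)
3. t=1/3 → R at (5,14/3); v=(-3,-1)
4. t=5/3 → L at (0,3); v=(3,-1)
5. t=5/3 → R at (5,4/3); v=(-3,-1)
6. t=4/3 → B at (1,0); v=(-3,1)
7. t=1/3 → L at (0,1/3); v=(3,1)

Final position: (0,1/3)
Wall sequence: LTRLRBL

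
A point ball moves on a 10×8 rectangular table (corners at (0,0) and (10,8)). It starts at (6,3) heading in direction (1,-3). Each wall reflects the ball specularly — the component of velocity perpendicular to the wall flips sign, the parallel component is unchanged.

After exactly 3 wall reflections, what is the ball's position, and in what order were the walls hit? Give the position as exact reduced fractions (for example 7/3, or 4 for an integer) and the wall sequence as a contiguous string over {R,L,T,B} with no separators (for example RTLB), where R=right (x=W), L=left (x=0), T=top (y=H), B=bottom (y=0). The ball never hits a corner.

Final position: (10,7)
Wall sequence: BTR

1. t=1 → B at (7,0); v=(1,3)
2. t=8/3 → T at (29/3,8); v=(1,-3)
3. t=1/3 → R at (10,7); v=(-1,-3)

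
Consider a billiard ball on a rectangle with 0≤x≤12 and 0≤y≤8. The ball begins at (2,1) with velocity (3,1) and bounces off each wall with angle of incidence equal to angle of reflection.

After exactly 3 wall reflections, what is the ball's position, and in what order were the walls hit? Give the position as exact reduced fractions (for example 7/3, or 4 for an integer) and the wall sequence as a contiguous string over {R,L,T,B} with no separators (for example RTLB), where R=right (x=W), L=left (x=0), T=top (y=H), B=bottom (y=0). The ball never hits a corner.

1. t=10/3 → R at (12,13/3); v=(-3,1)
2. t=11/3 → T at (1,8); v=(-3,-1)
3. t=1/3 → L at (0,23/3); v=(3,-1)

Final position: (0,23/3)
Wall sequence: RTL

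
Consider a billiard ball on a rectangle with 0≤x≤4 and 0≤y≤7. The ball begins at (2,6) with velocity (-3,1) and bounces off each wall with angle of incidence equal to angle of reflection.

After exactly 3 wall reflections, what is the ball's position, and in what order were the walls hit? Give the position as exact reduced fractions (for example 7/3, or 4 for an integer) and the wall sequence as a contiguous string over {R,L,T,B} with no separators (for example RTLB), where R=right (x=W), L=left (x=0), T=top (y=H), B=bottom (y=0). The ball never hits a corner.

Final position: (4,6)
Wall sequence: LTR

1. t=2/3 → L at (0,20/3); v=(3,1)
2. t=1/3 → T at (1,7); v=(3,-1)
3. t=1 → R at (4,6); v=(-3,-1)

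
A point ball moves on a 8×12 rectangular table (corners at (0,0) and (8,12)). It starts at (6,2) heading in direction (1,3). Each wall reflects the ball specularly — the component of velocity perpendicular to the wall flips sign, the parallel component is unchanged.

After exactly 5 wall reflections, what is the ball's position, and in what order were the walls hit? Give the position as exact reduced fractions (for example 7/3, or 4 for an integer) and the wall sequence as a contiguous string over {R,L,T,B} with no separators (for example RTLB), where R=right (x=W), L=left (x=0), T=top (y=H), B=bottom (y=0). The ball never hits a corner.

Final position: (4/3,12)
Wall sequence: RTBLT

1. t=2 → R at (8,8); v=(-1,3)
2. t=4/3 → T at (20/3,12); v=(-1,-3)
3. t=4 → B at (8/3,0); v=(-1,3)
4. t=8/3 → L at (0,8); v=(1,3)
5. t=4/3 → T at (4/3,12); v=(1,-3)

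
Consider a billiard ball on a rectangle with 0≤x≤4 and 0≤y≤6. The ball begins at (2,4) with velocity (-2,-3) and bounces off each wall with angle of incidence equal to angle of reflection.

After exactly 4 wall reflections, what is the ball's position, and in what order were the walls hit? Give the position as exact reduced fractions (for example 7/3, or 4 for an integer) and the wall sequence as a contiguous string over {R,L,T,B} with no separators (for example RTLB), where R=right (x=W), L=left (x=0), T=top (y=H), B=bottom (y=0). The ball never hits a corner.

1. t=1 → L at (0,1); v=(2,-3)
2. t=1/3 → B at (2/3,0); v=(2,3)
3. t=5/3 → R at (4,5); v=(-2,3)
4. t=1/3 → T at (10/3,6); v=(-2,-3)

Final position: (10/3,6)
Wall sequence: LBRT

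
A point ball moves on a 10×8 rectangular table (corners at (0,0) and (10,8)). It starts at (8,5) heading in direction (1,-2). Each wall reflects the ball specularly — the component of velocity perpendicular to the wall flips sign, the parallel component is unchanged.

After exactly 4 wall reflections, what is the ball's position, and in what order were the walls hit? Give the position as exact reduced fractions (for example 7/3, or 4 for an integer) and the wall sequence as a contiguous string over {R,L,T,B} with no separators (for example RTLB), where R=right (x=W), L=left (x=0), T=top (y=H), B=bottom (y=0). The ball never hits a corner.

Final position: (3/2,0)
Wall sequence: RBTB

1. t=2 → R at (10,1); v=(-1,-2)
2. t=1/2 → B at (19/2,0); v=(-1,2)
3. t=4 → T at (11/2,8); v=(-1,-2)
4. t=4 → B at (3/2,0); v=(-1,2)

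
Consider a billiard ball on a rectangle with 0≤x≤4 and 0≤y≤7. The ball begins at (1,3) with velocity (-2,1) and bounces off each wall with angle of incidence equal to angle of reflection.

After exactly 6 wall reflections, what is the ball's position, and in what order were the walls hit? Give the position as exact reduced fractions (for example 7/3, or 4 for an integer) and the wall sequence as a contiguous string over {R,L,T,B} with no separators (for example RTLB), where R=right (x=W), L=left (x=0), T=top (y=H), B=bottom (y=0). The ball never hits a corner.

Final position: (0,5/2)
Wall sequence: LRTLRL

1. t=1/2 → L at (0,7/2); v=(2,1)
2. t=2 → R at (4,11/2); v=(-2,1)
3. t=3/2 → T at (1,7); v=(-2,-1)
4. t=1/2 → L at (0,13/2); v=(2,-1)
5. t=2 → R at (4,9/2); v=(-2,-1)
6. t=2 → L at (0,5/2); v=(2,-1)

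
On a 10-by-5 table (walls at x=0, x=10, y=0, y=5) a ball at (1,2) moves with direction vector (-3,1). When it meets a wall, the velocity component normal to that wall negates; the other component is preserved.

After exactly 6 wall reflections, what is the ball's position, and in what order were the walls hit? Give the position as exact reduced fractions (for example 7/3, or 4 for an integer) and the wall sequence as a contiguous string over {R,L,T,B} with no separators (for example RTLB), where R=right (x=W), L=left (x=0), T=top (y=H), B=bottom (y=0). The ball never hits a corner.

Final position: (10,7/3)
Wall sequence: LTRLBR

1. t=1/3 → L at (0,7/3); v=(3,1)
2. t=8/3 → T at (8,5); v=(3,-1)
3. t=2/3 → R at (10,13/3); v=(-3,-1)
4. t=10/3 → L at (0,1); v=(3,-1)
5. t=1 → B at (3,0); v=(3,1)
6. t=7/3 → R at (10,7/3); v=(-3,1)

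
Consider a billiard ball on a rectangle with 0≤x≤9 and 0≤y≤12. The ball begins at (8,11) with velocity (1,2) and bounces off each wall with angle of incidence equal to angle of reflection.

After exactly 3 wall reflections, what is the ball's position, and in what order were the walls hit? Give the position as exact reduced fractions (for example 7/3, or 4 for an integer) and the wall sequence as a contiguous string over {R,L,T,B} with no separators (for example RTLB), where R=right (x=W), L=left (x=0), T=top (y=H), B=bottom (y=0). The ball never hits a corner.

Final position: (7/2,0)
Wall sequence: TRB

1. t=1/2 → T at (17/2,12); v=(1,-2)
2. t=1/2 → R at (9,11); v=(-1,-2)
3. t=11/2 → B at (7/2,0); v=(-1,2)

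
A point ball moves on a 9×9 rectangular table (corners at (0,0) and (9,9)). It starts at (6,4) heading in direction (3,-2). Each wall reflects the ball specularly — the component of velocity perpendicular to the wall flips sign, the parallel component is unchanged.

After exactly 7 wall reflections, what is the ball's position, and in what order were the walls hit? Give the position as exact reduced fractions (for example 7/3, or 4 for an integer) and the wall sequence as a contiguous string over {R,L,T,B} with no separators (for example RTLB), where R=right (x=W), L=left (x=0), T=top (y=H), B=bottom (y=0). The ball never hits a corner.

Final position: (3,0)
Wall sequence: RBLTRLB

1. t=1 → R at (9,2); v=(-3,-2)
2. t=1 → B at (6,0); v=(-3,2)
3. t=2 → L at (0,4); v=(3,2)
4. t=5/2 → T at (15/2,9); v=(3,-2)
5. t=1/2 → R at (9,8); v=(-3,-2)
6. t=3 → L at (0,2); v=(3,-2)
7. t=1 → B at (3,0); v=(3,2)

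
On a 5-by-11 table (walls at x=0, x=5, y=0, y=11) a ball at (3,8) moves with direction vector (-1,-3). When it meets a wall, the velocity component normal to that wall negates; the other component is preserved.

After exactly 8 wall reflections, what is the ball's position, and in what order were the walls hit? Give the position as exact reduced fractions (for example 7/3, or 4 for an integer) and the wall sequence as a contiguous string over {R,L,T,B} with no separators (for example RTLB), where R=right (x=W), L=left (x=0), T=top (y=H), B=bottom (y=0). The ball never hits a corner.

Final position: (13/3,0)
Wall sequence: BLTRBLTB

1. t=8/3 → B at (1/3,0); v=(-1,3)
2. t=1/3 → L at (0,1); v=(1,3)
3. t=10/3 → T at (10/3,11); v=(1,-3)
4. t=5/3 → R at (5,6); v=(-1,-3)
5. t=2 → B at (3,0); v=(-1,3)
6. t=3 → L at (0,9); v=(1,3)
7. t=2/3 → T at (2/3,11); v=(1,-3)
8. t=11/3 → B at (13/3,0); v=(1,3)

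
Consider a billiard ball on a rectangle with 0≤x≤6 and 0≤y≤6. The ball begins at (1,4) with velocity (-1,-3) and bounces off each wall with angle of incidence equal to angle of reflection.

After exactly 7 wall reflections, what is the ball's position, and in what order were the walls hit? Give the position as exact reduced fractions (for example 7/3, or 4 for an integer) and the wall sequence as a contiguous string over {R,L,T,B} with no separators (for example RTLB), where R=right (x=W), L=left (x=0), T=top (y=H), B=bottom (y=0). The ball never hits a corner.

1. t=1 → L at (0,1); v=(1,-3)
2. t=1/3 → B at (1/3,0); v=(1,3)
3. t=2 → T at (7/3,6); v=(1,-3)
4. t=2 → B at (13/3,0); v=(1,3)
5. t=5/3 → R at (6,5); v=(-1,3)
6. t=1/3 → T at (17/3,6); v=(-1,-3)
7. t=2 → B at (11/3,0); v=(-1,3)

Final position: (11/3,0)
Wall sequence: LBTBRTB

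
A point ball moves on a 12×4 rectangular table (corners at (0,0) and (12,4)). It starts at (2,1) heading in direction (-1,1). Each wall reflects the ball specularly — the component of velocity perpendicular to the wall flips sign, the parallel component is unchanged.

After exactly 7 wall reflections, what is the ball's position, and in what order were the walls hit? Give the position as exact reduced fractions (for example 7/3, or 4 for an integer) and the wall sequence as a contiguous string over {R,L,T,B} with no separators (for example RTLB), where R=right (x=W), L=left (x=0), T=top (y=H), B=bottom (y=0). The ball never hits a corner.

1. t=2 → L at (0,3); v=(1,1)
2. t=1 → T at (1,4); v=(1,-1)
3. t=4 → B at (5,0); v=(1,1)
4. t=4 → T at (9,4); v=(1,-1)
5. t=3 → R at (12,1); v=(-1,-1)
6. t=1 → B at (11,0); v=(-1,1)
7. t=4 → T at (7,4); v=(-1,-1)

Final position: (7,4)
Wall sequence: LTBTRBT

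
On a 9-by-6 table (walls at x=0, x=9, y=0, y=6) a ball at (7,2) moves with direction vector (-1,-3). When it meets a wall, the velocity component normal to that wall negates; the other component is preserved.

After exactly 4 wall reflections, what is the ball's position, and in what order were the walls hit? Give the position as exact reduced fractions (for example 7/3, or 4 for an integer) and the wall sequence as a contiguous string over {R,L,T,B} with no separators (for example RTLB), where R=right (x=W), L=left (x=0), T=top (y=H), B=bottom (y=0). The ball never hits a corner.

Final position: (1/3,6)
Wall sequence: BTBT

1. t=2/3 → B at (19/3,0); v=(-1,3)
2. t=2 → T at (13/3,6); v=(-1,-3)
3. t=2 → B at (7/3,0); v=(-1,3)
4. t=2 → T at (1/3,6); v=(-1,-3)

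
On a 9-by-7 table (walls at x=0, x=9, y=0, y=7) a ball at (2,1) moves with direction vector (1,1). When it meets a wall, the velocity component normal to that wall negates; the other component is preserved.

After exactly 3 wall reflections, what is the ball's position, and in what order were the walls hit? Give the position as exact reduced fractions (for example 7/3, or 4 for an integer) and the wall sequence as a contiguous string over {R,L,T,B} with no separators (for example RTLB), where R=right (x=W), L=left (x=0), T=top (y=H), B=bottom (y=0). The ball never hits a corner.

Final position: (3,0)
Wall sequence: TRB

1. t=6 → T at (8,7); v=(1,-1)
2. t=1 → R at (9,6); v=(-1,-1)
3. t=6 → B at (3,0); v=(-1,1)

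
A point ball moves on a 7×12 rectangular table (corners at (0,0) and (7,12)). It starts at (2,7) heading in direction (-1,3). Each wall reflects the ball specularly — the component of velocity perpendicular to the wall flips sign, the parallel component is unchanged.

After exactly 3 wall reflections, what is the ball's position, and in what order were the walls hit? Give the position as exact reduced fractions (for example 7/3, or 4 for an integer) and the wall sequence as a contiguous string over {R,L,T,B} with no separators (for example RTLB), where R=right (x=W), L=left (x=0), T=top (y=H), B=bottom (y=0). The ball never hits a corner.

Final position: (11/3,0)
Wall sequence: TLB

1. t=5/3 → T at (1/3,12); v=(-1,-3)
2. t=1/3 → L at (0,11); v=(1,-3)
3. t=11/3 → B at (11/3,0); v=(1,3)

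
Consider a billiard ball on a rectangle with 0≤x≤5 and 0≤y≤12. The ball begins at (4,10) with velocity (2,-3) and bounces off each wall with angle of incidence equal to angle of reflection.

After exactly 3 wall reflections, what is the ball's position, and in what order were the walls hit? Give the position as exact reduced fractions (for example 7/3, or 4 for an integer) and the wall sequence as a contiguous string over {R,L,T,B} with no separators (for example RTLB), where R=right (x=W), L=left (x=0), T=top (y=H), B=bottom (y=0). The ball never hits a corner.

1. t=1/2 → R at (5,17/2); v=(-2,-3)
2. t=5/2 → L at (0,1); v=(2,-3)
3. t=1/3 → B at (2/3,0); v=(2,3)

Final position: (2/3,0)
Wall sequence: RLB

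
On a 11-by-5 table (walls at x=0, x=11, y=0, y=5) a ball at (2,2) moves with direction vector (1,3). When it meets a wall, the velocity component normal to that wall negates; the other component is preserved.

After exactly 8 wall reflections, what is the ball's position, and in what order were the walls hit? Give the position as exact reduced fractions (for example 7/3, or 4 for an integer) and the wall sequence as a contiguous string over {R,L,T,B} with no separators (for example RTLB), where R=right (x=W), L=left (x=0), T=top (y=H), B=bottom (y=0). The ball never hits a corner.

1. t=1 → T at (3,5); v=(1,-3)
2. t=5/3 → B at (14/3,0); v=(1,3)
3. t=5/3 → T at (19/3,5); v=(1,-3)
4. t=5/3 → B at (8,0); v=(1,3)
5. t=5/3 → T at (29/3,5); v=(1,-3)
6. t=4/3 → R at (11,1); v=(-1,-3)
7. t=1/3 → B at (32/3,0); v=(-1,3)
8. t=5/3 → T at (9,5); v=(-1,-3)

Final position: (9,5)
Wall sequence: TBTBTRBT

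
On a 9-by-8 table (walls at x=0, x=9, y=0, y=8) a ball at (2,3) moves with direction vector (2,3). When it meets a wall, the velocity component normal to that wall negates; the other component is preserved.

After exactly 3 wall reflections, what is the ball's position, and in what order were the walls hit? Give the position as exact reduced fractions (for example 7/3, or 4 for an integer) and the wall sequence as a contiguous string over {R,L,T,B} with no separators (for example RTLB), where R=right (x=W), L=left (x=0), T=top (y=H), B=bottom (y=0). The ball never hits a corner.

Final position: (22/3,0)
Wall sequence: TRB

1. t=5/3 → T at (16/3,8); v=(2,-3)
2. t=11/6 → R at (9,5/2); v=(-2,-3)
3. t=5/6 → B at (22/3,0); v=(-2,3)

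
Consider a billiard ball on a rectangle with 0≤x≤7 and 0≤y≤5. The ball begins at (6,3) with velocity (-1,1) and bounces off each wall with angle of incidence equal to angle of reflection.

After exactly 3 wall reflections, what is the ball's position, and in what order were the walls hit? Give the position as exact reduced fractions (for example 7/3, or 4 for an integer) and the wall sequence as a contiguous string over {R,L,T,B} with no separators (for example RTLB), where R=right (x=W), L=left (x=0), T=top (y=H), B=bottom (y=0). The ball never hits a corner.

1. t=2 → T at (4,5); v=(-1,-1)
2. t=4 → L at (0,1); v=(1,-1)
3. t=1 → B at (1,0); v=(1,1)

Final position: (1,0)
Wall sequence: TLB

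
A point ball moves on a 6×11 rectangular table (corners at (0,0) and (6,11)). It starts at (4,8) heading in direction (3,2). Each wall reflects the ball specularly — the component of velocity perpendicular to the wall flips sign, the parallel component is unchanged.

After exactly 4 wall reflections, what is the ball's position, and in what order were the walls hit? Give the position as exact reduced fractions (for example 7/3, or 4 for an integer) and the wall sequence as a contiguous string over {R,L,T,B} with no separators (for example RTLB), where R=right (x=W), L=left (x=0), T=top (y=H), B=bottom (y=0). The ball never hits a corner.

1. t=2/3 → R at (6,28/3); v=(-3,2)
2. t=5/6 → T at (7/2,11); v=(-3,-2)
3. t=7/6 → L at (0,26/3); v=(3,-2)
4. t=2 → R at (6,14/3); v=(-3,-2)

Final position: (6,14/3)
Wall sequence: RTLR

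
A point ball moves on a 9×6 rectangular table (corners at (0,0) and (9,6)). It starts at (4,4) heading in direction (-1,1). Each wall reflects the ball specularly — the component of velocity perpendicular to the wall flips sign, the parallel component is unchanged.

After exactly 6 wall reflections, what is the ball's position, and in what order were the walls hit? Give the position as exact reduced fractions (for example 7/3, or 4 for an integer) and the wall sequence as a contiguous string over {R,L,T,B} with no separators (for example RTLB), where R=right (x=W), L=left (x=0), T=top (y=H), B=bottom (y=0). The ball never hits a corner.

Final position: (2,0)
Wall sequence: TLBRTB

1. t=2 → T at (2,6); v=(-1,-1)
2. t=2 → L at (0,4); v=(1,-1)
3. t=4 → B at (4,0); v=(1,1)
4. t=5 → R at (9,5); v=(-1,1)
5. t=1 → T at (8,6); v=(-1,-1)
6. t=6 → B at (2,0); v=(-1,1)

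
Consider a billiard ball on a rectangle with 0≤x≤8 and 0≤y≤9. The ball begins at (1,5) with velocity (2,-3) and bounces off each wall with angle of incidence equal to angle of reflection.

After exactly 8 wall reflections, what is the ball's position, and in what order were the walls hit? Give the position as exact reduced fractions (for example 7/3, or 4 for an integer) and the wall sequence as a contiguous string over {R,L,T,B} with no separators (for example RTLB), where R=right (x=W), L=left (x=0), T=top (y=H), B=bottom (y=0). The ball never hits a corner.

1. t=5/3 → B at (13/3,0); v=(2,3)
2. t=11/6 → R at (8,11/2); v=(-2,3)
3. t=7/6 → T at (17/3,9); v=(-2,-3)
4. t=17/6 → L at (0,1/2); v=(2,-3)
5. t=1/6 → B at (1/3,0); v=(2,3)
6. t=3 → T at (19/3,9); v=(2,-3)
7. t=5/6 → R at (8,13/2); v=(-2,-3)
8. t=13/6 → B at (11/3,0); v=(-2,3)

Final position: (11/3,0)
Wall sequence: BRTLBTRB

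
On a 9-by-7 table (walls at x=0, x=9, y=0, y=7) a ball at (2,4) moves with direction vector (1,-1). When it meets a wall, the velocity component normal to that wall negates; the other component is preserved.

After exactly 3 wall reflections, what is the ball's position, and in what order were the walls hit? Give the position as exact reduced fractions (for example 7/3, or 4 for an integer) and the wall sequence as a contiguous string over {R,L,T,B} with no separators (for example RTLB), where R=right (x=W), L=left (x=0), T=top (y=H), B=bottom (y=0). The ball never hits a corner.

1. t=4 → B at (6,0); v=(1,1)
2. t=3 → R at (9,3); v=(-1,1)
3. t=4 → T at (5,7); v=(-1,-1)

Final position: (5,7)
Wall sequence: BRT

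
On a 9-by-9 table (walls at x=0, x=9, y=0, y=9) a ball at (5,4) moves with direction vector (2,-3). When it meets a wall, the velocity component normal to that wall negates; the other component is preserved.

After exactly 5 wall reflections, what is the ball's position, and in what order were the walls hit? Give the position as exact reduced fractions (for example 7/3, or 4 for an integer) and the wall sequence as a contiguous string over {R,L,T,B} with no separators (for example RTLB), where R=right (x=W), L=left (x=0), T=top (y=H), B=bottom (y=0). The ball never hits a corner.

Final position: (5/3,0)
Wall sequence: BRTLB

1. t=4/3 → B at (23/3,0); v=(2,3)
2. t=2/3 → R at (9,2); v=(-2,3)
3. t=7/3 → T at (13/3,9); v=(-2,-3)
4. t=13/6 → L at (0,5/2); v=(2,-3)
5. t=5/6 → B at (5/3,0); v=(2,3)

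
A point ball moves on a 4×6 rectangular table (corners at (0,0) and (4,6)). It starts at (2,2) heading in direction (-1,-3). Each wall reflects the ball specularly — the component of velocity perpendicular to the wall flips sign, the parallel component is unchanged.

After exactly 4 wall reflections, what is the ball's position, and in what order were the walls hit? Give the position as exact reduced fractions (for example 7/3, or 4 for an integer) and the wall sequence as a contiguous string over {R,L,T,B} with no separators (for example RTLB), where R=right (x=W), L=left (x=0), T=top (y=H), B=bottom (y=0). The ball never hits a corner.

Final position: (8/3,0)
Wall sequence: BLTB

1. t=2/3 → B at (4/3,0); v=(-1,3)
2. t=4/3 → L at (0,4); v=(1,3)
3. t=2/3 → T at (2/3,6); v=(1,-3)
4. t=2 → B at (8/3,0); v=(1,3)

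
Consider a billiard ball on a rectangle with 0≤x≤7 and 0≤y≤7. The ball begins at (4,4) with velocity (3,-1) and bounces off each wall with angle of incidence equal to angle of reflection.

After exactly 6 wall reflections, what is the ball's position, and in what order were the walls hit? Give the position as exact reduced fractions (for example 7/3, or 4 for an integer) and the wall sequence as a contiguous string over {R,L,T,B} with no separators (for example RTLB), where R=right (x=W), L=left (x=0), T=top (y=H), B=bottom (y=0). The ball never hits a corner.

1. t=1 → R at (7,3); v=(-3,-1)
2. t=7/3 → L at (0,2/3); v=(3,-1)
3. t=2/3 → B at (2,0); v=(3,1)
4. t=5/3 → R at (7,5/3); v=(-3,1)
5. t=7/3 → L at (0,4); v=(3,1)
6. t=7/3 → R at (7,19/3); v=(-3,1)

Final position: (7,19/3)
Wall sequence: RLBRLR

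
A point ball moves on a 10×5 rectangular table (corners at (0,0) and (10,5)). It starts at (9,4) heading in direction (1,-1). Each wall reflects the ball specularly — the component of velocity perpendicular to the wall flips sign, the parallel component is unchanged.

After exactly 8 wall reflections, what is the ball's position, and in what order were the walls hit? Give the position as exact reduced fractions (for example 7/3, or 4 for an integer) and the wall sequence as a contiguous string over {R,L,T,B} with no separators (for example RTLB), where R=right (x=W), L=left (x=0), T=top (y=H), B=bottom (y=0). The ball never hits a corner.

Final position: (7,0)
Wall sequence: RBTLBTRB

1. t=1 → R at (10,3); v=(-1,-1)
2. t=3 → B at (7,0); v=(-1,1)
3. t=5 → T at (2,5); v=(-1,-1)
4. t=2 → L at (0,3); v=(1,-1)
5. t=3 → B at (3,0); v=(1,1)
6. t=5 → T at (8,5); v=(1,-1)
7. t=2 → R at (10,3); v=(-1,-1)
8. t=3 → B at (7,0); v=(-1,1)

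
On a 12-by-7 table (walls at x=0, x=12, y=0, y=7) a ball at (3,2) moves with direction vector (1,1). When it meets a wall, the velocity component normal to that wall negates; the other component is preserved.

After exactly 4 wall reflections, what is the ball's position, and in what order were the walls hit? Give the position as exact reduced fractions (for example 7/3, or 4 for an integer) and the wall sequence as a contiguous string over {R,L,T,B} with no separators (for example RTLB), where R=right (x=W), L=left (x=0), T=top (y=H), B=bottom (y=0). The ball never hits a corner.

Final position: (2,7)
Wall sequence: TRBT

1. t=5 → T at (8,7); v=(1,-1)
2. t=4 → R at (12,3); v=(-1,-1)
3. t=3 → B at (9,0); v=(-1,1)
4. t=7 → T at (2,7); v=(-1,-1)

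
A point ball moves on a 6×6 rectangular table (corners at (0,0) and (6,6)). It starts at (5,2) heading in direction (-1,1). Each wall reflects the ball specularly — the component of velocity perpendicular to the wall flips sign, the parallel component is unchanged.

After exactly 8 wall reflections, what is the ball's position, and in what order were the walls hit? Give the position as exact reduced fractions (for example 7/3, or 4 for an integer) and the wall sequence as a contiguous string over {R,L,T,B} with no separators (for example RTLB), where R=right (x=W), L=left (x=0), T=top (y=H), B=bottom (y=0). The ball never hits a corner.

Final position: (6,1)
Wall sequence: TLBRTLBR

1. t=4 → T at (1,6); v=(-1,-1)
2. t=1 → L at (0,5); v=(1,-1)
3. t=5 → B at (5,0); v=(1,1)
4. t=1 → R at (6,1); v=(-1,1)
5. t=5 → T at (1,6); v=(-1,-1)
6. t=1 → L at (0,5); v=(1,-1)
7. t=5 → B at (5,0); v=(1,1)
8. t=1 → R at (6,1); v=(-1,1)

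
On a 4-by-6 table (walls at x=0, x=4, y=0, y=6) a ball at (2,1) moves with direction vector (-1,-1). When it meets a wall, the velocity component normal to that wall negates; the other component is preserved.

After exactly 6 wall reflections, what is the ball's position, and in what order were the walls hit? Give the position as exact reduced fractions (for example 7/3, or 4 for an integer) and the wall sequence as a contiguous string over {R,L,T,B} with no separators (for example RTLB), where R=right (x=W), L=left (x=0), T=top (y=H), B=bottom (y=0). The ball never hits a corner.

Final position: (3,0)
Wall sequence: BLRTLB

1. t=1 → B at (1,0); v=(-1,1)
2. t=1 → L at (0,1); v=(1,1)
3. t=4 → R at (4,5); v=(-1,1)
4. t=1 → T at (3,6); v=(-1,-1)
5. t=3 → L at (0,3); v=(1,-1)
6. t=3 → B at (3,0); v=(1,1)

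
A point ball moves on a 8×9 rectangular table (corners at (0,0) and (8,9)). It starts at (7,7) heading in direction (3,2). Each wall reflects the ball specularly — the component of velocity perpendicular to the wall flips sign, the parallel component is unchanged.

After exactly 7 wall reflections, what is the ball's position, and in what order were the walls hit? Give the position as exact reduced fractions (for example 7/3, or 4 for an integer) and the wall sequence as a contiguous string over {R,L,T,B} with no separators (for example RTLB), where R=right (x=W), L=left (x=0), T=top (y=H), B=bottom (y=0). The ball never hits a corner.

1. t=1/3 → R at (8,23/3); v=(-3,2)
2. t=2/3 → T at (6,9); v=(-3,-2)
3. t=2 → L at (0,5); v=(3,-2)
4. t=5/2 → B at (15/2,0); v=(3,2)
5. t=1/6 → R at (8,1/3); v=(-3,2)
6. t=8/3 → L at (0,17/3); v=(3,2)
7. t=5/3 → T at (5,9); v=(3,-2)

Final position: (5,9)
Wall sequence: RTLBRLT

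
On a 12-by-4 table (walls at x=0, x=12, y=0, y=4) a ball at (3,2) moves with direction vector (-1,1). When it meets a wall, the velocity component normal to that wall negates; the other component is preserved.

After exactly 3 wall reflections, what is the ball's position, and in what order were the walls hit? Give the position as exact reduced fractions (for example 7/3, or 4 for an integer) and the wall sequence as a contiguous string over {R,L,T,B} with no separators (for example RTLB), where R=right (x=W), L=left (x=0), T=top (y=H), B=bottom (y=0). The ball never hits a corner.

Final position: (3,0)
Wall sequence: TLB

1. t=2 → T at (1,4); v=(-1,-1)
2. t=1 → L at (0,3); v=(1,-1)
3. t=3 → B at (3,0); v=(1,1)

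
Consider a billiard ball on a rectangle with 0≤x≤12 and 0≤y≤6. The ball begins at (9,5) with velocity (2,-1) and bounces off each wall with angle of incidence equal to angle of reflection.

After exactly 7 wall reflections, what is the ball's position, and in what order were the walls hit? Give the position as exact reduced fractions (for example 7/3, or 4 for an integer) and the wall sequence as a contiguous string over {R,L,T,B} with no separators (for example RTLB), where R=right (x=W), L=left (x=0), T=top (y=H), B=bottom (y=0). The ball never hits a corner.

1. t=3/2 → R at (12,7/2); v=(-2,-1)
2. t=7/2 → B at (5,0); v=(-2,1)
3. t=5/2 → L at (0,5/2); v=(2,1)
4. t=7/2 → T at (7,6); v=(2,-1)
5. t=5/2 → R at (12,7/2); v=(-2,-1)
6. t=7/2 → B at (5,0); v=(-2,1)
7. t=5/2 → L at (0,5/2); v=(2,1)

Final position: (0,5/2)
Wall sequence: RBLTRBL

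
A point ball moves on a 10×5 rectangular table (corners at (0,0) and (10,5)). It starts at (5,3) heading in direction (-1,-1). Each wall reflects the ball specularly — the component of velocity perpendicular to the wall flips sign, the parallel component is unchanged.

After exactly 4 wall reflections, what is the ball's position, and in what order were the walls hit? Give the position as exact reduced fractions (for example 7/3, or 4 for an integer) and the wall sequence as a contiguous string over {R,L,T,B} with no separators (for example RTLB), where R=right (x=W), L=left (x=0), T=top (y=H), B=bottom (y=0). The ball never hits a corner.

1. t=3 → B at (2,0); v=(-1,1)
2. t=2 → L at (0,2); v=(1,1)
3. t=3 → T at (3,5); v=(1,-1)
4. t=5 → B at (8,0); v=(1,1)

Final position: (8,0)
Wall sequence: BLTB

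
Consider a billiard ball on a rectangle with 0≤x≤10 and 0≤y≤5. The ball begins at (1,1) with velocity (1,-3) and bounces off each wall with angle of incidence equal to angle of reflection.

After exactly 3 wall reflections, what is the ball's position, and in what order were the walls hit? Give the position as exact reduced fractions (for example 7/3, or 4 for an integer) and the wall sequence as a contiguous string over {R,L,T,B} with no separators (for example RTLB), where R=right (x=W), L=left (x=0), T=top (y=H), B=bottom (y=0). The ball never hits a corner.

Final position: (14/3,0)
Wall sequence: BTB

1. t=1/3 → B at (4/3,0); v=(1,3)
2. t=5/3 → T at (3,5); v=(1,-3)
3. t=5/3 → B at (14/3,0); v=(1,3)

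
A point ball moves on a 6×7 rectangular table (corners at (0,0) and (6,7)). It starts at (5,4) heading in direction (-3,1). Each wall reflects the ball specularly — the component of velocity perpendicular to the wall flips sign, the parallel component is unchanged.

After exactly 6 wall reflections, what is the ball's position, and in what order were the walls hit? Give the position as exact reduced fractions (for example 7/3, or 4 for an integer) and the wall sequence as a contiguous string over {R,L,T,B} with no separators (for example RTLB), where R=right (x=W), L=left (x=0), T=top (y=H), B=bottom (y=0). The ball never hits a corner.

Final position: (0,1/3)
Wall sequence: LTRLRL

1. t=5/3 → L at (0,17/3); v=(3,1)
2. t=4/3 → T at (4,7); v=(3,-1)
3. t=2/3 → R at (6,19/3); v=(-3,-1)
4. t=2 → L at (0,13/3); v=(3,-1)
5. t=2 → R at (6,7/3); v=(-3,-1)
6. t=2 → L at (0,1/3); v=(3,-1)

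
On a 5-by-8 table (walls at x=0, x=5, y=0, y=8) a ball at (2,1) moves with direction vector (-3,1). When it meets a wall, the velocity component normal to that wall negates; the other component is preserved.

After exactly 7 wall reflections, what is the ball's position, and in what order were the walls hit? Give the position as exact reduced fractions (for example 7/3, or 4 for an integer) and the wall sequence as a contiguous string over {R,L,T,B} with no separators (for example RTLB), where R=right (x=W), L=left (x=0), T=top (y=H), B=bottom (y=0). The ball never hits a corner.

1. t=2/3 → L at (0,5/3); v=(3,1)
2. t=5/3 → R at (5,10/3); v=(-3,1)
3. t=5/3 → L at (0,5); v=(3,1)
4. t=5/3 → R at (5,20/3); v=(-3,1)
5. t=4/3 → T at (1,8); v=(-3,-1)
6. t=1/3 → L at (0,23/3); v=(3,-1)
7. t=5/3 → R at (5,6); v=(-3,-1)

Final position: (5,6)
Wall sequence: LRLRTLR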